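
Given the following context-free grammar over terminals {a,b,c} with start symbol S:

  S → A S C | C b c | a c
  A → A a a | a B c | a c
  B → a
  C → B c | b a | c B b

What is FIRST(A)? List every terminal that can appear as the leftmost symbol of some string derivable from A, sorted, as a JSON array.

FIRST iteration:
[1]
  A via A→a B c: +{a}
  B via B→a: +{a}
  C via C→B c: +{a}
  C via C→b a: +{b}
  C via C→c B b: +{c}
  S via S→A S C: +{a}
  S via S→C b c: +{b,c}
  FIRST[S]={a,b,c}  FIRST[A]={a}  FIRST[B]={a}  FIRST[C]={a,b,c}
[2] — fixpoint
  FIRST[S]={a,b,c}  FIRST[A]={a}  FIRST[B]={a}  FIRST[C]={a,b,c}

FIRST(A) = ["a"]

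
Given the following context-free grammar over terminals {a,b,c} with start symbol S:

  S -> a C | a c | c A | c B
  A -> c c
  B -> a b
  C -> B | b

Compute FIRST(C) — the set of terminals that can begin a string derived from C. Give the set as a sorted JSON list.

FIRST sets, iterate to fixpoint:
iter 1:
  A via A→c c: +{c}
  B via B→a b: +{a}
  C via C→B: +{a}
  C via C→b: +{b}
  S via S→a C: +{a}
  S via S→c A: +{c}
  S: {a,c}  A: {c}  B: {a}  C: {a,b}
iter 2: done
  S: {a,c}  A: {c}  B: {a}  C: {a,b}

FIRST(C) = ["a", "b"]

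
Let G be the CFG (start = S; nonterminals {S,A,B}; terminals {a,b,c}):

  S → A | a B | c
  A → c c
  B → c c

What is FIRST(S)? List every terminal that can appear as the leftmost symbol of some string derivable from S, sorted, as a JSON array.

FIRST sets, iterate to fixpoint:
pass 1:
  A via A→c c: +{c}
  B via B→c c: +{c}
  S via S→A: +{c}
  S via S→a B: +{a}
  FIRST[S]={a,c}  FIRST[A]={c}  FIRST[B]={c}
pass 2: done
  FIRST[S]={a,c}  FIRST[A]={c}  FIRST[B]={c}

FIRST(S) = ["a", "c"]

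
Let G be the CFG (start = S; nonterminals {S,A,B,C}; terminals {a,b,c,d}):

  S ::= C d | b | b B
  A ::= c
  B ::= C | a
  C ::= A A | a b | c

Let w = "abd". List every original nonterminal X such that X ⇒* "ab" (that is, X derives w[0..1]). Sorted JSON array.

Convert to CNF:
  S -> C T2 | T1 B | b
  A -> c
  B -> A A | T0 T1 | a | c
  C -> A A | T0 T1 | c
  T0 -> a
  T1 -> b
  T2 -> d

CYK fill (cells [i..j] with 0 ≤ i ≤ j ≤ 1 only):
  T[0,0] 'a' = {B,T0}  orig:{B}
  T[1,1] 'b' = {S,T1}  orig:{S}
  T[0,1] 'ab' = {B,C}

Original NTs in T[0,1] deriving "ab": ["B", "C"]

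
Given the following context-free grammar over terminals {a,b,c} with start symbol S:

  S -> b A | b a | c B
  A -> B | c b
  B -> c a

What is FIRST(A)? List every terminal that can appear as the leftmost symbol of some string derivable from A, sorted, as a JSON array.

FIRST iteration:
pass 1:
  A via A→c b: +{c}
  B via B→c a: +{c}
  S via S→b A: +{b}
  S via S→c B: +{c}
  FIRST(S)={b,c}  FIRST(A)={c}  FIRST(B)={c}
pass 2: (stable)
  FIRST(S)={b,c}  FIRST(A)={c}  FIRST(B)={c}

FIRST(A) = ["c"]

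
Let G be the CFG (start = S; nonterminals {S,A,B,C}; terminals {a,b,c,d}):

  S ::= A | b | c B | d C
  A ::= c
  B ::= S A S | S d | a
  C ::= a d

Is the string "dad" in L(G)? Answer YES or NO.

Convert to CNF:
  S -> T0 C | T2 B | b | c
  A -> c
  B -> S T0 | S X3 | a
  C -> T1 T0
  T0 -> d
  T1 -> a
  T2 -> c
  X3 -> A S

Fill CYK table bottom-up:
  cell(0,0) d: {T0}  orig:{}
  cell(1,1) a: {B,T1}  orig:{B}
  cell(2,2) d: {T0}  orig:{}
  cell(0,1) da: ∅
  cell(1,2) ad: {C}
  cell(0,2) dad: {S}

S ∈ T[0,2] ⇒ YES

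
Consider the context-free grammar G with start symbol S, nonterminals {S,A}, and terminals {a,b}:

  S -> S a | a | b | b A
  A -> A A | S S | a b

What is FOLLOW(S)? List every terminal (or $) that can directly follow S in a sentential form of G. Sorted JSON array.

FIRST iteration:
round 1:
  A via A→a b: +{a}
  S via S→a: +{a}
  S via S→b: +{b}
  FIRST(S)={a,b}  FIRST(A)={a}
round 2:
  A via A→S S: +{b}
  FIRST(S)={a,b}  FIRST(A)={a,b}
round 3: done
  FIRST(S)={a,b}  FIRST(A)={a,b}

FOLLOW iteration:
FOLLOW(S) := {$}
round 1:
  A→A A: FOLLOW(A) ⊇ FIRST(A) = {a,b}; new: +{a,b}
  A→S S: FOLLOW(S) ⊇ FIRST(S) = {a,b}; new: +{a,b}
  S→b A: FOLLOW(A) ⊇ FOLLOW(S) ⊇ {$,a,b}; new: +{$}
  S: {$,a,b}  A: {$,a,b}
round 2: done
  S: {$,a,b}  A: {$,a,b}

FOLLOW(S) = ["$", "a", "b"]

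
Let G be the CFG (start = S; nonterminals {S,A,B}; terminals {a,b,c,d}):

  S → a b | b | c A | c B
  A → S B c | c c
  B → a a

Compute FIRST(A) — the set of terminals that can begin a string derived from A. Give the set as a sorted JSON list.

FIRST sets, iterate to fixpoint:
round 1:
  A via A→c c: +{c}
  B via B→a a: +{a}
  S via S→a b: +{a}
  S via S→b: +{b}
  S via S→c A: +{c}
  FIRST(S)={a,b,c}  FIRST(A)={c}  FIRST(B)={a}
round 2:
  A via A→S B c: +{a,b}
  FIRST(S)={a,b,c}  FIRST(A)={a,b,c}  FIRST(B)={a}
round 3: done
  FIRST(S)={a,b,c}  FIRST(A)={a,b,c}  FIRST(B)={a}

FIRST(A) = ["a", "b", "c"]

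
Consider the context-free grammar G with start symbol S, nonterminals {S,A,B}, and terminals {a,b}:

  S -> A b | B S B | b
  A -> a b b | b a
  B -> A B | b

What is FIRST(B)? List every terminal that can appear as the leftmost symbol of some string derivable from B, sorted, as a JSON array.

FIRST iteration:
round 1:
  A via A→a b b: +{a}
  A via A→b a: +{b}
  B via B→A B: +{a,b}
  S via S→A b: +{a,b}
  FIRST[S]={a,b}  FIRST[A]={a,b}  FIRST[B]={a,b}
round 2: — fixpoint
  FIRST[S]={a,b}  FIRST[A]={a,b}  FIRST[B]={a,b}

FIRST(B) = ["a", "b"]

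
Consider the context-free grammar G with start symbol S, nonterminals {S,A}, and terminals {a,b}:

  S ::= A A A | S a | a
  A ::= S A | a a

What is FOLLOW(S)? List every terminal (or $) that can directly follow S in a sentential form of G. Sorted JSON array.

FIRST iteration:
pass 1:
  A via A→a a: +{a}
  S via S→A A A: +{a}
  FIRST(S)={a}  FIRST(A)={a}
pass 2: (no change)
  FIRST(S)={a}  FIRST(A)={a}

Compute FOLLOW by fixpoint:
FOLLOW(S) := {$}
[1]
  A→S A: FOLLOW(S) ⊇ FIRST(A) = {a}; new: +{a}
  S→A A A: FOLLOW(A) ⊇ FIRST(A) = {a}; new: +{a}
  S→A A A: FOLLOW(A) ⊇ FOLLOW(S) ⊇ {$,a}; new: +{$}
  S: {$,a}  A: {$,a}
[2] — fixpoint
  S: {$,a}  A: {$,a}

FOLLOW(S) = ["$", "a"]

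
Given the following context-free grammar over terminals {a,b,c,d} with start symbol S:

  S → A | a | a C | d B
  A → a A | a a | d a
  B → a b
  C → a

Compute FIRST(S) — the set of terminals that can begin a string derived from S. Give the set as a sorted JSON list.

FIRST iteration:
round 1:
  A via A→a A: +{a}
  A via A→d a: +{d}
  B via B→a b: +{a}
  C via C→a: +{a}
  S via S→A: +{a,d}
  S: {a,d}  A: {a,d}  B: {a}  C: {a}
round 2: (no change)
  S: {a,d}  A: {a,d}  B: {a}  C: {a}

FIRST(S) = ["a", "d"]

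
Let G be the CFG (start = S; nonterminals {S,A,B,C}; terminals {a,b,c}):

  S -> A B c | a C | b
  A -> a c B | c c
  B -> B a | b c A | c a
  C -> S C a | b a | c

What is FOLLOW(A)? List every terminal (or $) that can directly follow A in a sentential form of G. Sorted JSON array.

FIRST iteration:
[1]
  A via A→a c B: +{a}
  A via A→c c: +{c}
  B via B→b c A: +{b}
  B via B→c a: +{c}
  C via C→b a: +{b}
  C via C→c: +{c}
  S via S→A B c: +{a,c}
  S via S→b: +{b}
  FIRST[S]={a,b,c}  FIRST[A]={a,c}  FIRST[B]={b,c}  FIRST[C]={b,c}
[2]
  C via C→S C a: +{a}
  FIRST[S]={a,b,c}  FIRST[A]={a,c}  FIRST[B]={b,c}  FIRST[C]={a,b,c}
[3] (no change)
  FIRST[S]={a,b,c}  FIRST[A]={a,c}  FIRST[B]={b,c}  FIRST[C]={a,b,c}

FOLLOW sets:
seed FOLLOW(S) with $
[1]
  B→B a: FOLLOW(B) ⊇ FIRST(a) = {a}; new: +{a}
  B→b c A: FOLLOW(A) ⊇ FOLLOW(B) ⊇ {a}; new: +{a}
  C→S C a: FOLLOW(S) ⊇ FIRST(C) = {a,b,c}; new: +{a,b,c}
  C→S C a: FOLLOW(C) ⊇ FIRST(a) = {a}; new: +{a}
  S→A B c: FOLLOW(A) ⊇ FIRST(B) = {b,c}; new: +{b,c}
  S→A B c: FOLLOW(B) ⊇ FIRST(c) = {c}; new: +{c}
  S→a C: FOLLOW(C) ⊇ FOLLOW(S) ⊇ {$,a,b,c}; new: +{$,b,c}
  FOLLOW(S)={$,a,b,c}  FOLLOW(A)={a,b,c}  FOLLOW(B)={a,c}  FOLLOW(C)={$,a,b,c}
[2]
  A→a c B: FOLLOW(B) ⊇ FOLLOW(A) ⊇ {a,b,c}; new: +{b}
  FOLLOW(S)={$,a,b,c}  FOLLOW(A)={a,b,c}  FOLLOW(B)={a,b,c}  FOLLOW(C)={$,a,b,c}
[3] — fixpoint
  FOLLOW(S)={$,a,b,c}  FOLLOW(A)={a,b,c}  FOLLOW(B)={a,b,c}  FOLLOW(C)={$,a,b,c}

FOLLOW(A) = ["a", "b", "c"]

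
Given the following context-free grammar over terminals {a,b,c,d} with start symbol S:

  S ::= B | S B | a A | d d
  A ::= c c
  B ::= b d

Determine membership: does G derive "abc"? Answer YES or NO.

CNF form of G:
  S -> S B | T1 T2 | T2 T2 | T3 A
  A -> T0 T0
  B -> T1 T2
  T0 -> c
  T1 -> b
  T2 -> d
  T3 -> a

CYK fill:
  cell(0,0) a: {T3}  orig:{}
  cell(1,1) b: {T1}  orig:{}
  cell(2,2) c: {T0}  orig:{}
  cell(0,1) ab: ∅
  cell(1,2) bc: ∅
  cell(0,2) abc: ∅

S ∉ T[0,2] ⇒ NO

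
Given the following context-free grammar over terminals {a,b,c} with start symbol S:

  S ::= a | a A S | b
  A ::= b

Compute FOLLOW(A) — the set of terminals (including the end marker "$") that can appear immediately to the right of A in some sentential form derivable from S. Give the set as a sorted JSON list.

Compute FIRST by fixpoint:
[1]
  A via A→b: +{b}
  S via S→a: +{a}
  S via S→b: +{b}
  FIRST[S]={a,b}  FIRST[A]={b}
[2] done
  FIRST[S]={a,b}  FIRST[A]={b}

Compute FOLLOW by fixpoint:
initialize: $ ∈ FOLLOW(S)
[1]
  S→a A S: FOLLOW(A) ⊇ FIRST(S) = {a,b}; new: +{a,b}
  FOLLOW[S]={$}  FOLLOW[A]={a,b}
[2] (stable)
  FOLLOW[S]={$}  FOLLOW[A]={a,b}

FOLLOW(A) = ["a", "b"]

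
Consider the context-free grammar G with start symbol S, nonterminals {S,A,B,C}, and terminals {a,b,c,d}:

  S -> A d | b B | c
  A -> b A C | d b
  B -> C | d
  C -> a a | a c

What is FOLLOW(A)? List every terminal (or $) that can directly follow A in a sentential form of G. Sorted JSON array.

Compute FIRST by fixpoint:
[1]
  A via A→b A C: +{b}
  A via A→d b: +{d}
  B via B→d: +{d}
  C via C→a a: +{a}
  S via S→A d: +{b,d}
  S via S→c: +{c}
  FIRST[S]={b,c,d}  FIRST[A]={b,d}  FIRST[B]={d}  FIRST[C]={a}
[2]
  B via B→C: +{a}
  FIRST[S]={b,c,d}  FIRST[A]={b,d}  FIRST[B]={a,d}  FIRST[C]={a}
[3] done
  FIRST[S]={b,c,d}  FIRST[A]={b,d}  FIRST[B]={a,d}  FIRST[C]={a}

Compute FOLLOW by fixpoint:
initialize: $ ∈ FOLLOW(S)
[1]
  A→b A C: FOLLOW(A) ⊇ FIRST(C) = {a}; new: +{a}
  A→b A C: FOLLOW(C) ⊇ FOLLOW(A) ⊇ {a}; new: +{a}
  S→A d: FOLLOW(A) ⊇ FIRST(d) = {d}; new: +{d}
  S→b B: FOLLOW(B) ⊇ FOLLOW(S) ⊇ {$}; new: +{$}
  FOLLOW[S]={$}  FOLLOW[A]={a,d}  FOLLOW[B]={$}  FOLLOW[C]={a}
[2]
  A→b A C: FOLLOW(C) ⊇ FOLLOW(A) ⊇ {a,d}; new: +{d}
  B→C: FOLLOW(C) ⊇ FOLLOW(B) ⊇ {$}; new: +{$}
  FOLLOW[S]={$}  FOLLOW[A]={a,d}  FOLLOW[B]={$}  FOLLOW[C]={$,a,d}
[3] — fixpoint
  FOLLOW[S]={$}  FOLLOW[A]={a,d}  FOLLOW[B]={$}  FOLLOW[C]={$,a,d}

FOLLOW(A) = ["a", "d"]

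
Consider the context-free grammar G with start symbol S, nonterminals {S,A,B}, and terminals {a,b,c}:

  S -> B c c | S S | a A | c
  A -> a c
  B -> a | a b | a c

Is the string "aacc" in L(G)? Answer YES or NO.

Convert to CNF:
  S -> B X3 | S S | T0 A | c
  A -> T0 T1
  B -> T0 T1 | T0 T2 | a
  T0 -> a
  T1 -> c
  T2 -> b
  X3 -> T1 T1

CYK fill:
  cell(0,0) a: {B,T0}  orig:{B}
  cell(1,1) a: {B,T0}  orig:{B}
  cell(2,2) c: {S,T1}  orig:{S}
  cell(3,3) c: {S,T1}  orig:{S}
  cell(0,1) aa: ∅
  cell(1,2) ac: {A,B}
  cell(2,3) cc: {S,X3}  orig:{S}
  cell(0,2) aac: {S}
  cell(1,3) acc: {S}
  cell(0,3) aacc: {S}

S ∈ T[0,3] ⇒ YES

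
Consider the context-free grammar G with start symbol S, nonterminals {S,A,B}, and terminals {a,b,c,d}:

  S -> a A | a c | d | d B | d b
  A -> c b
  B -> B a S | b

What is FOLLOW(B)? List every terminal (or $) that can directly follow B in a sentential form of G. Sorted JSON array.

FIRST iteration:
round 1:
  A via A→c b: +{c}
  B via B→b: +{b}
  S via S→a A: +{a}
  S via S→d: +{d}
  S: {a,d}  A: {c}  B: {b}
round 2: (stable)
  S: {a,d}  A: {c}  B: {b}

FOLLOW sets:
FOLLOW(S) := {$}
pass 1:
  B→B a S: FOLLOW(B) ⊇ FIRST(a) = {a}; new: +{a}
  B→B a S: FOLLOW(S) ⊇ FOLLOW(B) ⊇ {a}; new: +{a}
  S→a A: FOLLOW(A) ⊇ FOLLOW(S) ⊇ {$,a}; new: +{$,a}
  S→d B: FOLLOW(B) ⊇ FOLLOW(S) ⊇ {$,a}; new: +{$}
  S: {$,a}  A: {$,a}  B: {$,a}
pass 2: (no change)
  S: {$,a}  A: {$,a}  B: {$,a}

FOLLOW(B) = ["$", "a"]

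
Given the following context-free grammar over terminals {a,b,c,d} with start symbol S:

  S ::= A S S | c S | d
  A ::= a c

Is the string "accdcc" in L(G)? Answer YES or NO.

Convert to CNF:
  S -> A X2 | T1 S | d
  A -> T0 T1
  T0 -> a
  T1 -> c
  X2 -> S S

Fill CYK table bottom-up:
  cell(0,0) a: {T0}  orig:{}
  cell(1,1) c: {T1}  orig:{}
  cell(2,2) c: {T1}  orig:{}
  cell(3,3) d: {S}
  cell(4,4) c: {T1}  orig:{}
  cell(5,5) c: {T1}  orig:{}
  cell(0,1) ac: {A}
  cell(1,2) cc: ∅
  cell(2,3) cd: {S}
  cell(3,4) dc: ∅
  cell(4,5) cc: ∅
  cell(0,2) acc: ∅
  cell(1,3) ccd: {S}
  cell(2,4) cdc: ∅
  cell(3,5) dcc: ∅
  cell(0,3) accd: ∅
  cell(1,4) ccdc: ∅
  cell(2,5) cdcc: ∅
  cell(0,4) accdc: ∅
  cell(1,5) ccdcc: ∅
  cell(0,5) accdcc: ∅

S ∉ T[0,5] ⇒ NO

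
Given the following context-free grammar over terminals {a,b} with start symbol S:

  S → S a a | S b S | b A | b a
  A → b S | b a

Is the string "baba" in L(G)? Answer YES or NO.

CNF form of G:
  S -> S X2 | S X3 | T0 A | T0 T1
  A -> T0 S | T0 T1
  T0 -> b
  T1 -> a
  X2 -> T1 T1
  X3 -> T0 S

CYK fill:
  [0..0]={T0}  "b"  orig:{}
  [1..1]={T1}  "a"  orig:{}
  [2..2]={T0}  "b"  orig:{}
  [3..3]={T1}  "a"  orig:{}
  [0..1]={A,S}  "ba"
  [1..2]=∅  "ab"
  [2..3]={A,S}  "ba"
  [0..2]=∅  "bab"
  [1..3]=∅  "aba"
  [0..3]=∅  "baba"

S ∉ T[0,3] ⇒ NO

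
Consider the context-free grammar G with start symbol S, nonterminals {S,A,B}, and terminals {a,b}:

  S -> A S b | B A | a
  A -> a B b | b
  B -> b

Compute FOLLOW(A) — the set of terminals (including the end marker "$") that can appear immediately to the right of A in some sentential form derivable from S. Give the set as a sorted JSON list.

FIRST sets, iterate to fixpoint:
pass 1:
  A via A→a B b: +{a}
  A via A→b: +{b}
  B via B→b: +{b}
  S via S→A S b: +{a,b}
  FIRST(S)={a,b}  FIRST(A)={a,b}  FIRST(B)={b}
pass 2: — fixpoint
  FIRST(S)={a,b}  FIRST(A)={a,b}  FIRST(B)={b}

FOLLOW iteration:
initialize: $ ∈ FOLLOW(S)
iter 1:
  A→a B b: FOLLOW(B) ⊇ FIRST(b) = {b}; new: +{b}
  S→A S b: FOLLOW(A) ⊇ FIRST(S) = {a,b}; new: +{a,b}
  S→A S b: FOLLOW(S) ⊇ FIRST(b) = {b}; new: +{b}
  S→B A: FOLLOW(B) ⊇ FIRST(A) = {a,b}; new: +{a}
  S→B A: FOLLOW(A) ⊇ FOLLOW(S) ⊇ {$,b}; new: +{$}
  FOLLOW(S)={$,b}  FOLLOW(A)={$,a,b}  FOLLOW(B)={a,b}
iter 2: done
  FOLLOW(S)={$,b}  FOLLOW(A)={$,a,b}  FOLLOW(B)={a,b}

FOLLOW(A) = ["$", "a", "b"]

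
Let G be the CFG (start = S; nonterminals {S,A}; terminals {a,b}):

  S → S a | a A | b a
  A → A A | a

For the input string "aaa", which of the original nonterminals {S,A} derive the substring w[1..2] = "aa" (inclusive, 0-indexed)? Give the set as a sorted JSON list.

Convert to CNF:
  S -> S T0 | T0 A | T1 T0
  A -> A A | a
  T0 -> a
  T1 -> b

CYK table (by increasing span) (cells [i..j] with 1 ≤ i ≤ j ≤ 2 only):
  T[1,1] 'a' = {A,T0}  orig:{A}
  T[2,2] 'a' = {A,T0}  orig:{A}
  T[1,2] 'aa' = {A,S}

Original NTs in T[1,2] deriving "aa": ["A", "S"]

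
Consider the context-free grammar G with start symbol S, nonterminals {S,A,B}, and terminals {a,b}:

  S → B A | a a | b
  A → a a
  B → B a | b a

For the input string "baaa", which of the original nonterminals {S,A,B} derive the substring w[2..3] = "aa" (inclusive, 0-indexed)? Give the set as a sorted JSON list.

CNF form of G:
  S -> B A | T0 T0 | b
  A -> T0 T0
  B -> B T0 | T1 T0
  T0 -> a
  T1 -> b

CYK table (by increasing span), restricted to cells inside w[2..3]:
  cell(2,2) a: {T0}  orig:{}
  cell(3,3) a: {T0}  orig:{}
  cell(2,3) aa: {A,S}

Original NTs in T[2,3] deriving "aa": ["A", "S"]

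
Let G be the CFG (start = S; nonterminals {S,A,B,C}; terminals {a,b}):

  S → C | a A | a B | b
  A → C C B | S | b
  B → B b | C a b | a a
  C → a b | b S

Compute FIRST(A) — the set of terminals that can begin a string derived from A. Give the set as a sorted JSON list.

Compute FIRST by fixpoint:
pass 1:
  A via A→b: +{b}
  B via B→a a: +{a}
  C via C→a b: +{a}
  C via C→b S: +{b}
  S via S→C: +{a,b}
  FIRST[S]={a,b}  FIRST[A]={b}  FIRST[B]={a}  FIRST[C]={a,b}
pass 2:
  A via A→C C B: +{a}
  B via B→C a b: +{b}
  FIRST[S]={a,b}  FIRST[A]={a,b}  FIRST[B]={a,b}  FIRST[C]={a,b}
pass 3: (stable)
  FIRST[S]={a,b}  FIRST[A]={a,b}  FIRST[B]={a,b}  FIRST[C]={a,b}

FIRST(A) = ["a", "b"]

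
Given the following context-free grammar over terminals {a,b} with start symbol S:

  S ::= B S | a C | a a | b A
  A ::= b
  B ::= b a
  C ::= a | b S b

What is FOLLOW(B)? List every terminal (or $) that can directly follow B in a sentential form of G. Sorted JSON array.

Compute FIRST by fixpoint:
[1]
  A via A→b: +{b}
  B via B→b a: +{b}
  C via C→a: +{a}
  C via C→b S b: +{b}
  S via S→B S: +{b}
  S via S→a C: +{a}
  S: {a,b}  A: {b}  B: {b}  C: {a,b}
[2] done
  S: {a,b}  A: {b}  B: {b}  C: {a,b}

FOLLOW iteration:
FOLLOW(S) := {$}
pass 1:
  C→b S b: FOLLOW(S) ⊇ FIRST(b) = {b}; new: +{b}
  S→B S: FOLLOW(B) ⊇ FIRST(S) = {a,b}; new: +{a,b}
  S→a C: FOLLOW(C) ⊇ FOLLOW(S) ⊇ {$,b}; new: +{$,b}
  S→b A: FOLLOW(A) ⊇ FOLLOW(S) ⊇ {$,b}; new: +{$,b}
  FOLLOW(S)={$,b}  FOLLOW(A)={$,b}  FOLLOW(B)={a,b}  FOLLOW(C)={$,b}
pass 2: done
  FOLLOW(S)={$,b}  FOLLOW(A)={$,b}  FOLLOW(B)={a,b}  FOLLOW(C)={$,b}

FOLLOW(B) = ["a", "b"]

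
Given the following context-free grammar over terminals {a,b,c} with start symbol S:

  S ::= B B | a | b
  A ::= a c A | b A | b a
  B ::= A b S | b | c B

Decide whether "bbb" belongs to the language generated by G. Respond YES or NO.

Convert to CNF:
  S -> B B | a | b
  A -> T0 X3 | T2 A | T2 T0
  B -> A X4 | T1 B | b
  T0 -> a
  T1 -> c
  T2 -> b
  X3 -> T1 A
  X4 -> T2 S

Fill CYK table bottom-up:
  cell(0,0) b: {B,S,T2}  orig:{B,S}
  cell(1,1) b: {B,S,T2}  orig:{B,S}
  cell(2,2) b: {B,S,T2}  orig:{B,S}
  cell(0,1) bb: {S,X4}  orig:{S}
  cell(1,2) bb: {S,X4}  orig:{S}
  cell(0,2) bbb: {X4}  orig:{}

S ∉ T[0,2] ⇒ NO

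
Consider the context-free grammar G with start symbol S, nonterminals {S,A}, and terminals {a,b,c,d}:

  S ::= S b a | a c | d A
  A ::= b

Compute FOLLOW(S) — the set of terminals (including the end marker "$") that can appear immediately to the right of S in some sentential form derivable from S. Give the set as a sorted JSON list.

Compute FIRST by fixpoint:
iter 1:
  A via A→b: +{b}
  S via S→a c: +{a}
  S via S→d A: +{d}
  S: {a,d}  A: {b}
iter 2: — fixpoint
  S: {a,d}  A: {b}

FOLLOW sets:
seed FOLLOW(S) with $
round 1:
  S→S b a: FOLLOW(S) ⊇ FIRST(b) = {b}; new: +{b}
  S→d A: FOLLOW(A) ⊇ FOLLOW(S) ⊇ {$,b}; new: +{$,b}
  S: {$,b}  A: {$,b}
round 2: done
  S: {$,b}  A: {$,b}

FOLLOW(S) = ["$", "b"]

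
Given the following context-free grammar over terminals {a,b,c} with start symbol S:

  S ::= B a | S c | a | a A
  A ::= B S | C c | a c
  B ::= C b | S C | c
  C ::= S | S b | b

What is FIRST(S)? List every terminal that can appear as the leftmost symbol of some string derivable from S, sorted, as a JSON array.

FIRST sets, iterate to fixpoint:
[1]
  A via A→a c: +{a}
  B via B→c: +{c}
  C via C→b: +{b}
  S via S→B a: +{c}
  S via S→a: +{a}
  FIRST[S]={a,c}  FIRST[A]={a}  FIRST[B]={c}  FIRST[C]={b}
[2]
  A via A→B S: +{c}
  A via A→C c: +{b}
  B via B→C b: +{b}
  B via B→S C: +{a}
  C via C→S: +{a,c}
  S via S→B a: +{b}
  FIRST[S]={a,b,c}  FIRST[A]={a,b,c}  FIRST[B]={a,b,c}  FIRST[C]={a,b,c}
[3] (no change)
  FIRST[S]={a,b,c}  FIRST[A]={a,b,c}  FIRST[B]={a,b,c}  FIRST[C]={a,b,c}

FIRST(S) = ["a", "b", "c"]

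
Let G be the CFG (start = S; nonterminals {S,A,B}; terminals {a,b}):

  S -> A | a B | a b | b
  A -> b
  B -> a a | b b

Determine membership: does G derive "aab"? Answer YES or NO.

CNF form of G:
  S -> T0 B | T0 T1 | b
  A -> b
  B -> T0 T0 | T1 T1
  T0 -> a
  T1 -> b

Fill CYK table bottom-up:
  cell(0,0) a: {T0}  orig:{}
  cell(1,1) a: {T0}  orig:{}
  cell(2,2) b: {A,S,T1}  orig:{A,S}
  cell(0,1) aa: {B}
  cell(1,2) ab: {S}
  cell(0,2) aab: ∅

S ∉ T[0,2] ⇒ NO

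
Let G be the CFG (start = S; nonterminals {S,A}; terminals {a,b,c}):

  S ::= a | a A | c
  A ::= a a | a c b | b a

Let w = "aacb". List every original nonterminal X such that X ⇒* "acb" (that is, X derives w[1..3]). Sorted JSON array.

CNF form of G:
  S -> T0 A | a | c
  A -> T0 T0 | T0 X3 | T2 T0
  T0 -> a
  T1 -> c
  T2 -> b
  X3 -> T1 T2

CYK table (by increasing span), restricted to cells inside w[1..3]:
  cell(1,1) a: {S,T0}  orig:{S}
  cell(2,2) c: {S,T1}  orig:{S}
  cell(3,3) b: {T2}  orig:{}
  cell(1,2) ac: ∅
  cell(2,3) cb: {X3}  orig:{}
  cell(1,3) acb: {A}

Original NTs in T[1,3] deriving "acb": ["A"]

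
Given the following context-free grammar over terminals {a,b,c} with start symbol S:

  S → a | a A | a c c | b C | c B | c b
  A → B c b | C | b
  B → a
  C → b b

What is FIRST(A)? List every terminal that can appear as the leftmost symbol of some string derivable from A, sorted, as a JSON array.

FIRST sets, iterate to fixpoint:
[1]
  A via A→b: +{b}
  B via B→a: +{a}
  C via C→b b: +{b}
  S via S→a: +{a}
  S via S→b C: +{b}
  S via S→c B: +{c}
  FIRST(S)={a,b,c}  FIRST(A)={b}  FIRST(B)={a}  FIRST(C)={b}
[2]
  A via A→B c b: +{a}
  FIRST(S)={a,b,c}  FIRST(A)={a,b}  FIRST(B)={a}  FIRST(C)={b}
[3] (stable)
  FIRST(S)={a,b,c}  FIRST(A)={a,b}  FIRST(B)={a}  FIRST(C)={b}

FIRST(A) = ["a", "b"]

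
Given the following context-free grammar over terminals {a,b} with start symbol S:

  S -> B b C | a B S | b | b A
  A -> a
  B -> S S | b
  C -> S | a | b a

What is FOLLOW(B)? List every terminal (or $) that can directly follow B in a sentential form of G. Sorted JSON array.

FIRST iteration:
round 1:
  A via A→a: +{a}
  B via B→b: +{b}
  C via C→a: +{a}
  C via C→b a: +{b}
  S via S→B b C: +{b}
  S via S→a B S: +{a}
  FIRST(S)={a,b}  FIRST(A)={a}  FIRST(B)={b}  FIRST(C)={a,b}
round 2:
  B via B→S S: +{a}
  FIRST(S)={a,b}  FIRST(A)={a}  FIRST(B)={a,b}  FIRST(C)={a,b}
round 3: done
  FIRST(S)={a,b}  FIRST(A)={a}  FIRST(B)={a,b}  FIRST(C)={a,b}

Compute FOLLOW by fixpoint:
initialize: $ ∈ FOLLOW(S)
round 1:
  B→S S: FOLLOW(S) ⊇ FIRST(S) = {a,b}; new: +{a,b}
  S→B b C: FOLLOW(B) ⊇ FIRST(b) = {b}; new: +{b}
  S→B b C: FOLLOW(C) ⊇ FOLLOW(S) ⊇ {$,a,b}; new: +{$,a,b}
  S→a B S: FOLLOW(B) ⊇ FIRST(S) = {a,b}; new: +{a}
  S→b A: FOLLOW(A) ⊇ FOLLOW(S) ⊇ {$,a,b}; new: +{$,a,b}
  FOLLOW(S)={$,a,b}  FOLLOW(A)={$,a,b}  FOLLOW(B)={a,b}  FOLLOW(C)={$,a,b}
round 2: done
  FOLLOW(S)={$,a,b}  FOLLOW(A)={$,a,b}  FOLLOW(B)={a,b}  FOLLOW(C)={$,a,b}

FOLLOW(B) = ["a", "b"]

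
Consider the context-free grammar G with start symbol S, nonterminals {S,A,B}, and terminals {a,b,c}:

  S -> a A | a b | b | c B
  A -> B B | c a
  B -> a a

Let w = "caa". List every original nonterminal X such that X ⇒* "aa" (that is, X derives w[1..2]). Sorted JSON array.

CNF form of G:
  S -> T0 B | T1 A | T1 T2 | b
  A -> B B | T0 T1
  B -> T1 T1
  T0 -> c
  T1 -> a
  T2 -> b

Fill CYK table bottom-up, restricted to cells inside w[1..2]:
  cell(1,1) a: {T1}  orig:{}
  cell(2,2) a: {T1}  orig:{}
  cell(1,2) aa: {B}

Original NTs in T[1,2] deriving "aa": ["B"]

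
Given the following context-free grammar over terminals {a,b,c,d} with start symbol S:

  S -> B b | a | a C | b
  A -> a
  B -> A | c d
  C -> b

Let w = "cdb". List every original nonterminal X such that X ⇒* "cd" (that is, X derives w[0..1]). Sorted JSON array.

Convert to CNF:
  S -> B T2 | T3 C | a | b
  A -> a
  B -> T0 T1 | a
  C -> b
  T0 -> c
  T1 -> d
  T2 -> b
  T3 -> a

Fill CYK table bottom-up, restricted to cells inside w[0..1]:
  [0..0]={T0}  "c"  orig:{}
  [1..1]={T1}  "d"  orig:{}
  [0..1]={B}  "cd"

Original NTs in T[0,1] deriving "cd": ["B"]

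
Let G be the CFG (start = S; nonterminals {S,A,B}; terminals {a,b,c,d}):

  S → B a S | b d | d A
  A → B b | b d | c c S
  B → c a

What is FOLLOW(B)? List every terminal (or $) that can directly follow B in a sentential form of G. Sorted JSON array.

Compute FIRST by fixpoint:
iter 1:
  A via A→b d: +{b}
  A via A→c c S: +{c}
  B via B→c a: +{c}
  S via S→B a S: +{c}
  S via S→b d: +{b}
  S via S→d A: +{d}
  S: {b,c,d}  A: {b,c}  B: {c}
iter 2: done
  S: {b,c,d}  A: {b,c}  B: {c}

Compute FOLLOW by fixpoint:
initialize: $ ∈ FOLLOW(S)
iter 1:
  A→B b: FOLLOW(B) ⊇ FIRST(b) = {b}; new: +{b}
  S→B a S: FOLLOW(B) ⊇ FIRST(a) = {a}; new: +{a}
  S→d A: FOLLOW(A) ⊇ FOLLOW(S) ⊇ {$}; new: +{$}
  FOLLOW(S)={$}  FOLLOW(A)={$}  FOLLOW(B)={a,b}
iter 2: (no change)
  FOLLOW(S)={$}  FOLLOW(A)={$}  FOLLOW(B)={a,b}

FOLLOW(B) = ["a", "b"]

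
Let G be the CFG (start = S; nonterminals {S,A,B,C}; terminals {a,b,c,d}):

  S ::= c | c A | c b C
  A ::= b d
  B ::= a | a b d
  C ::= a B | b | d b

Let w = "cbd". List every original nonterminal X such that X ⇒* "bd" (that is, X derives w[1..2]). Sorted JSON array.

CNF form of G:
  S -> T3 A | T3 X5 | c
  A -> T0 T1
  B -> T2 X4 | a
  C -> T1 T0 | T2 B | b
  T0 -> b
  T1 -> d
  T2 -> a
  T3 -> c
  X4 -> T0 T1
  X5 -> T0 C

Fill CYK table bottom-up (cells [i..j] with 1 ≤ i ≤ j ≤ 2 only):
  cell(1,1) b: {C,T0}  orig:{C}
  cell(2,2) d: {T1}  orig:{}
  cell(1,2) bd: {A,X4}  orig:{A}

Original NTs in T[1,2] deriving "bd": ["A"]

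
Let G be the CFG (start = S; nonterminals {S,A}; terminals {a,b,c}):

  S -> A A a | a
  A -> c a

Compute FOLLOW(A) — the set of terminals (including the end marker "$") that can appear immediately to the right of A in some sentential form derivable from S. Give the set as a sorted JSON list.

Compute FIRST by fixpoint:
round 1:
  A via A→c a: +{c}
  S via S→A A a: +{c}
  S via S→a: +{a}
  FIRST[S]={a,c}  FIRST[A]={c}
round 2: done
  FIRST[S]={a,c}  FIRST[A]={c}

FOLLOW iteration:
FOLLOW(S) := {$}
pass 1:
  S→A A a: FOLLOW(A) ⊇ FIRST(A) = {c}; new: +{c}
  S→A A a: FOLLOW(A) ⊇ FIRST(a) = {a}; new: +{a}
  FOLLOW(S)={$}  FOLLOW(A)={a,c}
pass 2: — fixpoint
  FOLLOW(S)={$}  FOLLOW(A)={a,c}

FOLLOW(A) = ["a", "c"]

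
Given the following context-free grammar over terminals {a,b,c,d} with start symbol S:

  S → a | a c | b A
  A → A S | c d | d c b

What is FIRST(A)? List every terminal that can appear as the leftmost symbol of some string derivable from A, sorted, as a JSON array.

FIRST iteration:
[1]
  A via A→c d: +{c}
  A via A→d c b: +{d}
  S via S→a: +{a}
  S via S→b A: +{b}
  S: {a,b}  A: {c,d}
[2] (stable)
  S: {a,b}  A: {c,d}

FIRST(A) = ["c", "d"]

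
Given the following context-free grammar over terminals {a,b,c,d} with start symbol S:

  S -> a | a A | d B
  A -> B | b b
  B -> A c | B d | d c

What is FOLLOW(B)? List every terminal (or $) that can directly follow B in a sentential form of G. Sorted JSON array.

FIRST iteration:
[1]
  A via A→b b: +{b}
  B via B→A c: +{b}
  B via B→d c: +{d}
  S via S→a: +{a}
  S via S→d B: +{d}
  S: {a,d}  A: {b}  B: {b,d}
[2]
  A via A→B: +{d}
  S: {a,d}  A: {b,d}  B: {b,d}
[3] done
  S: {a,d}  A: {b,d}  B: {b,d}

Compute FOLLOW by fixpoint:
FOLLOW(S) := {$}
[1]
  B→A c: FOLLOW(A) ⊇ FIRST(c) = {c}; new: +{c}
  B→B d: FOLLOW(B) ⊇ FIRST(d) = {d}; new: +{d}
  S→a A: FOLLOW(A) ⊇ FOLLOW(S) ⊇ {$}; new: +{$}
  S→d B: FOLLOW(B) ⊇ FOLLOW(S) ⊇ {$}; new: +{$}
  FOLLOW(S)={$}  FOLLOW(A)={$,c}  FOLLOW(B)={$,d}
[2]
  A→B: FOLLOW(B) ⊇ FOLLOW(A) ⊇ {$,c}; new: +{c}
  FOLLOW(S)={$}  FOLLOW(A)={$,c}  FOLLOW(B)={$,c,d}
[3] (stable)
  FOLLOW(S)={$}  FOLLOW(A)={$,c}  FOLLOW(B)={$,c,d}

FOLLOW(B) = ["$", "c", "d"]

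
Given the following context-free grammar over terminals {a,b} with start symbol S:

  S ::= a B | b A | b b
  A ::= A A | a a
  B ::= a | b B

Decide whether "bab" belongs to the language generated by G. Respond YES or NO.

Convert to CNF:
  S -> T0 B | T1 A | T1 T1
  A -> A A | T0 T0
  B -> T1 B | a
  T0 -> a
  T1 -> b

CYK fill:
  T[0,0] 'b' = {T1}  orig:{}
  T[1,1] 'a' = {B,T0}  orig:{B}
  T[2,2] 'b' = {T1}  orig:{}
  T[0,1] 'ba' = {B}
  T[1,2] 'ab' = ∅
  T[0,2] 'bab' = ∅

S ∉ T[0,2] ⇒ NO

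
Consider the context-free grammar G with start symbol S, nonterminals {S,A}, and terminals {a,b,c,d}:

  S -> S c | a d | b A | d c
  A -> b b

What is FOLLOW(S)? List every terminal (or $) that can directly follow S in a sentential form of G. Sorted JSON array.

FIRST sets, iterate to fixpoint:
round 1:
  A via A→b b: +{b}
  S via S→a d: +{a}
  S via S→b A: +{b}
  S via S→d c: +{d}
  FIRST(S)={a,b,d}  FIRST(A)={b}
round 2: (stable)
  FIRST(S)={a,b,d}  FIRST(A)={b}

FOLLOW sets:
FOLLOW(S) := {$}
[1]
  S→S c: FOLLOW(S) ⊇ FIRST(c) = {c}; new: +{c}
  S→b A: FOLLOW(A) ⊇ FOLLOW(S) ⊇ {$,c}; new: +{$,c}
  FOLLOW(S)={$,c}  FOLLOW(A)={$,c}
[2] (stable)
  FOLLOW(S)={$,c}  FOLLOW(A)={$,c}

FOLLOW(S) = ["$", "c"]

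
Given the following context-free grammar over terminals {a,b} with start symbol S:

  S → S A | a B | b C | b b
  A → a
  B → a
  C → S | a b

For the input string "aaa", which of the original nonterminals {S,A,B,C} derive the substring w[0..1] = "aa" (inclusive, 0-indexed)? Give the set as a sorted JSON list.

CNF form of G:
  S -> S A | T0 B | T1 C | T1 T1
  A -> a
  B -> a
  C -> S A | T0 B | T0 T1 | T1 C | T1 T1
  T0 -> a
  T1 -> b

CYK table (by increasing span), restricted to cells inside w[0..1]:
  [0..0]={A,B,T0}  "a"  orig:{A,B}
  [1..1]={A,B,T0}  "a"  orig:{A,B}
  [0..1]={C,S}  "aa"

Original NTs in T[0,1] deriving "aa": ["C", "S"]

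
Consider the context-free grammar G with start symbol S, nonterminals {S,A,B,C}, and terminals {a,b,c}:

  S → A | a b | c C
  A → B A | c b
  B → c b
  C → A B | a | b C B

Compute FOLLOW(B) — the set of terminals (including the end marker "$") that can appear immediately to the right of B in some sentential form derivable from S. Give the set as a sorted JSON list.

Compute FIRST by fixpoint:
[1]
  A via A→c b: +{c}
  B via B→c b: +{c}
  C via C→A B: +{c}
  C via C→a: +{a}
  C via C→b C B: +{b}
  S via S→A: +{c}
  S via S→a b: +{a}
  S: {a,c}  A: {c}  B: {c}  C: {a,b,c}
[2] — fixpoint
  S: {a,c}  A: {c}  B: {c}  C: {a,b,c}

FOLLOW iteration:
initialize: $ ∈ FOLLOW(S)
[1]
  A→B A: FOLLOW(B) ⊇ FIRST(A) = {c}; new: +{c}
  C→A B: FOLLOW(A) ⊇ FIRST(B) = {c}; new: +{c}
  C→b C B: FOLLOW(C) ⊇ FIRST(B) = {c}; new: +{c}
  S→A: FOLLOW(A) ⊇ FOLLOW(S) ⊇ {$}; new: +{$}
  S→c C: FOLLOW(C) ⊇ FOLLOW(S) ⊇ {$}; new: +{$}
  FOLLOW[S]={$}  FOLLOW[A]={$,c}  FOLLOW[B]={c}  FOLLOW[C]={$,c}
[2]
  C→A B: FOLLOW(B) ⊇ FOLLOW(C) ⊇ {$,c}; new: +{$}
  FOLLOW[S]={$}  FOLLOW[A]={$,c}  FOLLOW[B]={$,c}  FOLLOW[C]={$,c}
[3] (stable)
  FOLLOW[S]={$}  FOLLOW[A]={$,c}  FOLLOW[B]={$,c}  FOLLOW[C]={$,c}

FOLLOW(B) = ["$", "c"]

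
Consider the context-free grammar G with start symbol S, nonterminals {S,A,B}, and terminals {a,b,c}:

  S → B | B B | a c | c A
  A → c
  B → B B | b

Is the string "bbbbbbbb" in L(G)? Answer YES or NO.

CNF form of G:
  S -> B B | T0 T1 | T1 A | b
  A -> c
  B -> B B | b
  T0 -> a
  T1 -> c

CYK table (by increasing span):
  [0..0]={B,S}  "b"
  [1..1]={B,S}  "b"
  [2..2]={B,S}  "b"
  [3..3]={B,S}  "b"
  [4..4]={B,S}  "b"
  [5..5]={B,S}  "b"
  [6..6]={B,S}  "b"
  [7..7]={B,S}  "b"
  [0..1]={B,S}  "bb"
  [1..2]={B,S}  "bb"
  [2..3]={B,S}  "bb"
  [3..4]={B,S}  "bb"
  [4..5]={B,S}  "bb"
  [5..6]={B,S}  "bb"
  [6..7]={B,S}  "bb"
  [0..2]={B,S}  "bbb"
  [1..3]={B,S}  "bbb"
  [2..4]={B,S}  "bbb"
  [3..5]={B,S}  "bbb"
  [4..6]={B,S}  "bbb"
  [5..7]={B,S}  "bbb"
  [0..3]={B,S}  "bbbb"
  [1..4]={B,S}  "bbbb"
  [2..5]={B,S}  "bbbb"
  [3..6]={B,S}  "bbbb"
  [4..7]={B,S}  "bbbb"
  [0..4]={B,S}  "bbbbb"
  [1..5]={B,S}  "bbbbb"
  [2..6]={B,S}  "bbbbb"
  [3..7]={B,S}  "bbbbb"
  [0..5]={B,S}  "bbbbbb"
  [1..6]={B,S}  "bbbbbb"
  [2..7]={B,S}  "bbbbbb"
  [0..6]={B,S}  "bbbbbbb"
  [1..7]={B,S}  "bbbbbbb"
  [0..7]={B,S}  "bbbbbbbb"

S ∈ T[0,7] ⇒ YES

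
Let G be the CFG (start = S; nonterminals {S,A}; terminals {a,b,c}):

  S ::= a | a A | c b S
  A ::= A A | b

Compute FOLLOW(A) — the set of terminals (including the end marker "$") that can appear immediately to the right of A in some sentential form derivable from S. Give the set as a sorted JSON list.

Compute FIRST by fixpoint:
[1]
  A via A→b: +{b}
  S via S→a: +{a}
  S via S→c b S: +{c}
  FIRST[S]={a,c}  FIRST[A]={b}
[2] done
  FIRST[S]={a,c}  FIRST[A]={b}

FOLLOW iteration:
FOLLOW(S) := {$}
round 1:
  A→A A: FOLLOW(A) ⊇ FIRST(A) = {b}; new: +{b}
  S→a A: FOLLOW(A) ⊇ FOLLOW(S) ⊇ {$}; new: +{$}
  FOLLOW[S]={$}  FOLLOW[A]={$,b}
round 2: done
  FOLLOW[S]={$}  FOLLOW[A]={$,b}

FOLLOW(A) = ["$", "b"]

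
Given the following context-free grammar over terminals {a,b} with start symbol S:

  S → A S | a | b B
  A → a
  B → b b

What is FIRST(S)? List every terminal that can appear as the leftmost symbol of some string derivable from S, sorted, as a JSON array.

FIRST sets, iterate to fixpoint:
round 1:
  A via A→a: +{a}
  B via B→b b: +{b}
  S via S→A S: +{a}
  S via S→b B: +{b}
  FIRST[S]={a,b}  FIRST[A]={a}  FIRST[B]={b}
round 2: (no change)
  FIRST[S]={a,b}  FIRST[A]={a}  FIRST[B]={b}

FIRST(S) = ["a", "b"]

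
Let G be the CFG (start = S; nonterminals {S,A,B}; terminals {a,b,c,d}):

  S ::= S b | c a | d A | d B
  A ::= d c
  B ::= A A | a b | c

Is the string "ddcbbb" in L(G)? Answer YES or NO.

Convert to CNF:
  S -> S T3 | T0 A | T0 B | T1 T2
  A -> T0 T1
  B -> A A | T2 T3 | c
  T0 -> d
  T1 -> c
  T2 -> a
  T3 -> b

Fill CYK table bottom-up:
  [0..0]={T0}  "d"  orig:{}
  [1..1]={T0}  "d"  orig:{}
  [2..2]={B,T1}  "c"  orig:{B}
  [3..3]={T3}  "b"  orig:{}
  [4..4]={T3}  "b"  orig:{}
  [5..5]={T3}  "b"  orig:{}
  [0..1]=∅  "dd"
  [1..2]={A,S}  "dc"
  [2..3]=∅  "cb"
  [3..4]=∅  "bb"
  [4..5]=∅  "bb"
  [0..2]={S}  "ddc"
  [1..3]={S}  "dcb"
  [2..4]=∅  "cbb"
  [3..5]=∅  "bbb"
  [0..3]={S}  "ddcb"
  [1..4]={S}  "dcbb"
  [2..5]=∅  "cbbb"
  [0..4]={S}  "ddcbb"
  [1..5]={S}  "dcbbb"
  [0..5]={S}  "ddcbbb"

S ∈ T[0,5] ⇒ YES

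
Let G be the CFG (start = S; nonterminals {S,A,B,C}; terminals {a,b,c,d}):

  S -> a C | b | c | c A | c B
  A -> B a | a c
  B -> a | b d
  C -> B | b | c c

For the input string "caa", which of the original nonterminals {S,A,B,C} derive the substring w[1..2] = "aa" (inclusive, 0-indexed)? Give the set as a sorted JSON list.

CNF form of G:
  S -> T0 C | T1 A | T1 B | b | c
  A -> B T0 | T0 T1
  B -> T2 T3 | a
  C -> T1 T1 | T2 T3 | a | b
  T0 -> a
  T1 -> c
  T2 -> b
  T3 -> d

CYK fill (cells [i..j] with 1 ≤ i ≤ j ≤ 2 only):
  [1..1]={B,C,T0}  "a"  orig:{B,C}
  [2..2]={B,C,T0}  "a"  orig:{B,C}
  [1..2]={A,S}  "aa"

Original NTs in T[1,2] deriving "aa": ["A", "S"]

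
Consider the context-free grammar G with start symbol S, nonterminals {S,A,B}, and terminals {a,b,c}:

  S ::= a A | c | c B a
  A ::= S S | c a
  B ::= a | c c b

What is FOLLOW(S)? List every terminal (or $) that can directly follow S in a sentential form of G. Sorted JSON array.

Compute FIRST by fixpoint:
iter 1:
  A via A→c a: +{c}
  B via B→a: +{a}
  B via B→c c b: +{c}
  S via S→a A: +{a}
  S via S→c: +{c}
  FIRST[S]={a,c}  FIRST[A]={c}  FIRST[B]={a,c}
iter 2:
  A via A→S S: +{a}
  FIRST[S]={a,c}  FIRST[A]={a,c}  FIRST[B]={a,c}
iter 3: done
  FIRST[S]={a,c}  FIRST[A]={a,c}  FIRST[B]={a,c}

FOLLOW iteration:
seed FOLLOW(S) with $
pass 1:
  A→S S: FOLLOW(S) ⊇ FIRST(S) = {a,c}; new: +{a,c}
  S→a A: FOLLOW(A) ⊇ FOLLOW(S) ⊇ {$,a,c}; new: +{$,a,c}
  S→c B a: FOLLOW(B) ⊇ FIRST(a) = {a}; new: +{a}
  FOLLOW(S)={$,a,c}  FOLLOW(A)={$,a,c}  FOLLOW(B)={a}
pass 2: done
  FOLLOW(S)={$,a,c}  FOLLOW(A)={$,a,c}  FOLLOW(B)={a}

FOLLOW(S) = ["$", "a", "c"]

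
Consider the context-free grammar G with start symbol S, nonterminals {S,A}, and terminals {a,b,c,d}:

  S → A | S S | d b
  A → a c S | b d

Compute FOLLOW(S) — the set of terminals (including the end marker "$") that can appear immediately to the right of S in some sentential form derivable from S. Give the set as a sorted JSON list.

Compute FIRST by fixpoint:
[1]
  A via A→a c S: +{a}
  A via A→b d: +{b}
  S via S→A: +{a,b}
  S via S→d b: +{d}
  FIRST(S)={a,b,d}  FIRST(A)={a,b}
[2] (stable)
  FIRST(S)={a,b,d}  FIRST(A)={a,b}

FOLLOW sets:
initialize: $ ∈ FOLLOW(S)
round 1:
  S→A: FOLLOW(A) ⊇ FOLLOW(S) ⊇ {$}; new: +{$}
  S→S S: FOLLOW(S) ⊇ FIRST(S) = {a,b,d}; new: +{a,b,d}
  S: {$,a,b,d}  A: {$}
round 2:
  S→A: FOLLOW(A) ⊇ FOLLOW(S) ⊇ {$,a,b,d}; new: +{a,b,d}
  S: {$,a,b,d}  A: {$,a,b,d}
round 3: (stable)
  S: {$,a,b,d}  A: {$,a,b,d}

FOLLOW(S) = ["$", "a", "b", "d"]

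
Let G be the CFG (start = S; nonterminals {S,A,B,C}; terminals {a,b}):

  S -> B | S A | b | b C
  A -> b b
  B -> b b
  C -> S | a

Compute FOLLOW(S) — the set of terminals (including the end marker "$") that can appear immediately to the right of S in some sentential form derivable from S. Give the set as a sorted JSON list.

Compute FIRST by fixpoint:
iter 1:
  A via A→b b: +{b}
  B via B→b b: +{b}
  C via C→a: +{a}
  S via S→B: +{b}
  FIRST[S]={b}  FIRST[A]={b}  FIRST[B]={b}  FIRST[C]={a}
iter 2:
  C via C→S: +{b}
  FIRST[S]={b}  FIRST[A]={b}  FIRST[B]={b}  FIRST[C]={a,b}
iter 3: (no change)
  FIRST[S]={b}  FIRST[A]={b}  FIRST[B]={b}  FIRST[C]={a,b}

FOLLOW iteration:
initialize: $ ∈ FOLLOW(S)
iter 1:
  S→B: FOLLOW(B) ⊇ FOLLOW(S) ⊇ {$}; new: +{$}
  S→S A: FOLLOW(S) ⊇ FIRST(A) = {b}; new: +{b}
  S→S A: FOLLOW(A) ⊇ FOLLOW(S) ⊇ {$,b}; new: +{$,b}
  S→b C: FOLLOW(C) ⊇ FOLLOW(S) ⊇ {$,b}; new: +{$,b}
  FOLLOW[S]={$,b}  FOLLOW[A]={$,b}  FOLLOW[B]={$}  FOLLOW[C]={$,b}
iter 2:
  S→B: FOLLOW(B) ⊇ FOLLOW(S) ⊇ {$,b}; new: +{b}
  FOLLOW[S]={$,b}  FOLLOW[A]={$,b}  FOLLOW[B]={$,b}  FOLLOW[C]={$,b}
iter 3: — fixpoint
  FOLLOW[S]={$,b}  FOLLOW[A]={$,b}  FOLLOW[B]={$,b}  FOLLOW[C]={$,b}

FOLLOW(S) = ["$", "b"]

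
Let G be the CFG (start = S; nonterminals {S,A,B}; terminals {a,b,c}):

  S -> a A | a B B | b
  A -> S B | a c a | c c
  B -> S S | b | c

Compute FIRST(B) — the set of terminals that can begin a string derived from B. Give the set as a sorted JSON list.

FIRST sets, iterate to fixpoint:
iter 1:
  A via A→a c a: +{a}
  A via A→c c: +{c}
  B via B→b: +{b}
  B via B→c: +{c}
  S via S→a A: +{a}
  S via S→b: +{b}
  FIRST(S)={a,b}  FIRST(A)={a,c}  FIRST(B)={b,c}
iter 2:
  A via A→S B: +{b}
  B via B→S S: +{a}
  FIRST(S)={a,b}  FIRST(A)={a,b,c}  FIRST(B)={a,b,c}
iter 3: — fixpoint
  FIRST(S)={a,b}  FIRST(A)={a,b,c}  FIRST(B)={a,b,c}

FIRST(B) = ["a", "b", "c"]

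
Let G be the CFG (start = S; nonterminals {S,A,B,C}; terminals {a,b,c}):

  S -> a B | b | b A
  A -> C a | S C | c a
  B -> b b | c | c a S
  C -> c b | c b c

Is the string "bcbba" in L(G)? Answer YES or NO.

Convert to CNF:
  S -> T0 B | T2 A | b
  A -> C T0 | S C | T1 T0
  B -> T1 X3 | T2 T2 | c
  C -> T1 T2 | T1 X4
  T0 -> a
  T1 -> c
  T2 -> b
  X3 -> T0 S
  X4 -> T2 T1

CYK table (by increasing span):
  [0..0]={S,T2}  "b"  orig:{S}
  [1..1]={B,T1}  "c"  orig:{B}
  [2..2]={S,T2}  "b"  orig:{S}
  [3..3]={S,T2}  "b"  orig:{S}
  [4..4]={T0}  "a"  orig:{}
  [0..1]={X4}  "bc"  orig:{}
  [1..2]={C}  "cb"
  [2..3]={B}  "bb"
  [3..4]=∅  "ba"
  [0..2]={A}  "bcb"
  [1..3]=∅  "cbb"
  [2..4]=∅  "bba"
  [0..3]=∅  "bcbb"
  [1..4]=∅  "cbba"
  [0..4]=∅  "bcbba"

S ∉ T[0,4] ⇒ NO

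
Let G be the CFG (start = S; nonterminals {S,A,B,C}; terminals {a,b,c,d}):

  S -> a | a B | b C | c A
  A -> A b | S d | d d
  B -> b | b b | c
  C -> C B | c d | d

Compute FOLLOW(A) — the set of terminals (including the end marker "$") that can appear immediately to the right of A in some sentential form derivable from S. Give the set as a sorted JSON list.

FIRST sets, iterate to fixpoint:
[1]
  A via A→d d: +{d}
  B via B→b: +{b}
  B via B→c: +{c}
  C via C→c d: +{c}
  C via C→d: +{d}
  S via S→a: +{a}
  S via S→b C: +{b}
  S via S→c A: +{c}
  S: {a,b,c}  A: {d}  B: {b,c}  C: {c,d}
[2]
  A via A→S d: +{a,b,c}
  S: {a,b,c}  A: {a,b,c,d}  B: {b,c}  C: {c,d}
[3] — fixpoint
  S: {a,b,c}  A: {a,b,c,d}  B: {b,c}  C: {c,d}

FOLLOW sets:
FOLLOW(S) := {$}
round 1:
  A→A b: FOLLOW(A) ⊇ FIRST(b) = {b}; new: +{b}
  A→S d: FOLLOW(S) ⊇ FIRST(d) = {d}; new: +{d}
  C→C B: FOLLOW(C) ⊇ FIRST(B) = {b,c}; new: +{b,c}
  C→C B: FOLLOW(B) ⊇ FOLLOW(C) ⊇ {b,c}; new: +{b,c}
  S→a B: FOLLOW(B) ⊇ FOLLOW(S) ⊇ {$,d}; new: +{$,d}
  S→b C: FOLLOW(C) ⊇ FOLLOW(S) ⊇ {$,d}; new: +{$,d}
  S→c A: FOLLOW(A) ⊇ FOLLOW(S) ⊇ {$,d}; new: +{$,d}
  FOLLOW(S)={$,d}  FOLLOW(A)={$,b,d}  FOLLOW(B)={$,b,c,d}  FOLLOW(C)={$,b,c,d}
round 2: done
  FOLLOW(S)={$,d}  FOLLOW(A)={$,b,d}  FOLLOW(B)={$,b,c,d}  FOLLOW(C)={$,b,c,d}

FOLLOW(A) = ["$", "b", "d"]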